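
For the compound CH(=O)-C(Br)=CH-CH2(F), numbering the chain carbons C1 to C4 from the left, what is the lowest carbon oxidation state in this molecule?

Tallying each carbon's bonds:
C1: 1C, 1H, 2O → 0 − 1 + 2 = +1
C2: 3C, 1Br → 0 + 1 = +1
C3: 3C, 1H → 0 − 1 = -1
C4: 1C, 2H, 1F → 0 − 2 + 1 = -1
The lowest value is -1.

-1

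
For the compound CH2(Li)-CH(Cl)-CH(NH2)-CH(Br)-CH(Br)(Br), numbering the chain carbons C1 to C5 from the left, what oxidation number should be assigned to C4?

0

C4 has one bond to C (0), one bond to C (0), one bond to H (-1), one bond to Br (+1).
Oxidation state = 0 + 0 − 1 + 1 = 0.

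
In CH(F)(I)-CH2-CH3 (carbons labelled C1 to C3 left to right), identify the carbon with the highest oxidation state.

Tallying each carbon's bonds:
C1: 1C, 1H, 1F, 1I → 0 − 1 + 1 + 1 = +1
C2: 2C, 2H → 0 − 2 = -2
C3: 1C, 3H → 0 − 3 = -3
The most oxidised carbon is C1 at +1.

C1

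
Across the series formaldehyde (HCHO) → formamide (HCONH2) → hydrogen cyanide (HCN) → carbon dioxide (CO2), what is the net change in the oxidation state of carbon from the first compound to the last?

Carbon oxidation states along the series — formaldehyde: 0, formamide: +2, hydrogen cyanide: +2, carbon dioxide: +4.
Net change = +4 − (0) = +4.

+4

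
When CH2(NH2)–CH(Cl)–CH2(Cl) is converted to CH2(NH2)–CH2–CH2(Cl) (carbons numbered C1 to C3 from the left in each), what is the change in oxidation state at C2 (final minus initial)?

Before: C2 has 2 bonds to C, 1 bond to H, 1 bond to Cl → oxidation state 0.
After: C2 has 2 bonds to C, 2 bonds to H → oxidation state -2.
Δ = -2 − (0) = -2, so this is a reduction at C2.

-2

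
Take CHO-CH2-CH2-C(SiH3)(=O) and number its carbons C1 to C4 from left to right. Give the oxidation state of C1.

C1 has one bond to C (0), a double bond to O (2×+1 = +2), one bond to H (-1).
Oxidation state = 0 + 2 − 1 = +1.

+1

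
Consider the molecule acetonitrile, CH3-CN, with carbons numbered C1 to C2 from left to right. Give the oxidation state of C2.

+3

Each bond to a more electronegative atom (O, N, halogen) counts +1, each bond to a less electronegative atom (H, metal, B, Si) counts −1, and each C–C bond counts 0.
C2 has a triple bond to N (3×+1 = +3), one bond to C (0).
Oxidation state = +3 + 0 = +3.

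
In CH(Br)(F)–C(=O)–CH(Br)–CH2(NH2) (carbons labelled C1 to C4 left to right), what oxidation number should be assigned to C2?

+2

C2 has one bond to C (0), one bond to C (0), a double bond to O (2×+1 = +2).
Oxidation state = 0 + 0 + 2 = +2.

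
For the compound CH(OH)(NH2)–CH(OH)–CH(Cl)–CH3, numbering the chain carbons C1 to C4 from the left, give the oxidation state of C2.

0

C2 has one bond to C (0), one bond to C (0), one bond to H (-1), one bond to O (+1).
Oxidation state = 0 + 0 − 1 + 1 = 0.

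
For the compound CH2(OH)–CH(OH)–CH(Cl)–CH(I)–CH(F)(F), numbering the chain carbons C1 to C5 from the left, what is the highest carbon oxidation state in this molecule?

Count +1 for every bond to an atom more electronegative than carbon and −1 for every bond to one less electronegative; C–C bonds are 0. Tallying each carbon:
C1: 1C, 2H, 1O → 0 − 2 + 1 = -1
C2: 2C, 1H, 1O → 0 − 1 + 1 = 0
C3: 2C, 1H, 1Cl → 0 − 1 + 1 = 0
C4: 2C, 1H, 1I → 0 − 1 + 1 = 0
C5: 1C, 1H, 2F → 0 − 1 + 2 = +1
The highest value is +1.

+1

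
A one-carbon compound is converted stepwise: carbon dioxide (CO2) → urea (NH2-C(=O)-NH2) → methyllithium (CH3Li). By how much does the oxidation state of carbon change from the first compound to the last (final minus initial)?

Carbon oxidation states along the series — carbon dioxide: +4, urea: +4, methyllithium: -4.
Net change = -4 − (+4) = -8.

-8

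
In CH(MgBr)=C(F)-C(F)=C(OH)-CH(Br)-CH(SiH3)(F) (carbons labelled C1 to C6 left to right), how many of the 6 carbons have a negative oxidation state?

Assign +1 per bond to O/N/halogen, −1 per bond to H or an electropositive element, and 0 per bond to carbon. Tallying each carbon:
C1: 2C, 1H, 1Mg → 0 − 1 − 1 = -2
C2: 3C, 1F → 0 + 1 = +1
C3: 3C, 1F → 0 + 1 = +1
C4: 3C, 1O → 0 + 1 = +1
C5: 2C, 1H, 1Br → 0 − 1 + 1 = 0
C6: 1C, 1H, 1F, 1Si → 0 − 1 + 1 − 1 = -1
2 carbons (C1, C6) meet the condition.

2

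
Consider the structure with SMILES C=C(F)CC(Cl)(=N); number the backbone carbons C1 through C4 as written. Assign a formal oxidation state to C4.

+3

Count +1 for every bond to an atom more electronegative than carbon and −1 for every bond to one less electronegative; C–C bonds are 0.
C4 has one bond to C (0), one bond to Cl (+1), a double bond to N (2×+1 = +2).
Oxidation state = 0 + 1 + 2 = +3.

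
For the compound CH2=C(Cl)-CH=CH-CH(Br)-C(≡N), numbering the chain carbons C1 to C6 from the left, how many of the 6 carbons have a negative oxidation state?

Assign +1 per bond to O/N/halogen, −1 per bond to H or an electropositive element, and 0 per bond to carbon. Tallying each carbon:
C1: 2C, 2H → 0 − 2 = -2
C2: 3C, 1Cl → 0 + 1 = +1
C3: 3C, 1H → 0 − 1 = -1
C4: 3C, 1H → 0 − 1 = -1
C5: 2C, 1H, 1Br → 0 − 1 + 1 = 0
C6: 1C, 3N → 0 + 3 = +3
3 carbons (C1, C3, C4) meet the condition.

3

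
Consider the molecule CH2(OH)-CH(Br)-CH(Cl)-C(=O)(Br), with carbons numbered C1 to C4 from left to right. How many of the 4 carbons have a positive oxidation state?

1

Tallying each carbon's bonds:
C1: 1C, 2H, 1O → 0 − 2 + 1 = -1
C2: 2C, 1H, 1Br → 0 − 1 + 1 = 0
C3: 2C, 1H, 1Cl → 0 − 1 + 1 = 0
C4: 1C, 2O, 1Br → 0 + 2 + 1 = +3
1 carbon (C4) meets the condition.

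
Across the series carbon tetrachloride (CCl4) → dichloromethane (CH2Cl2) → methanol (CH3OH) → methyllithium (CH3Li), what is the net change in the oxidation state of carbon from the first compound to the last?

-8

Carbon oxidation states along the series — carbon tetrachloride: +4, dichloromethane: 0, methanol: -2, methyllithium: -4.
Net change = -4 − (+4) = -8.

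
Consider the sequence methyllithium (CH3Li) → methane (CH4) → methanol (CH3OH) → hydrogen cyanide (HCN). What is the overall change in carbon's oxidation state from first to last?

+6

Carbon oxidation states along the series — methyllithium: -4, methane: -4, methanol: -2, hydrogen cyanide: +2.
Net change = +2 − (-4) = +6.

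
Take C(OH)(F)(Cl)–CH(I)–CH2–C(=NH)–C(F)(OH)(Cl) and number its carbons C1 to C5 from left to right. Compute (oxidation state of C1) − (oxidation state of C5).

C1: 1C, 1O, 1F, 1Cl → 0 + 1 + 1 + 1 = +3
C5: 1C, 1O, 1F, 1Cl → 0 + 1 + 1 + 1 = +3
Difference: +3 − (+3) = 0.

0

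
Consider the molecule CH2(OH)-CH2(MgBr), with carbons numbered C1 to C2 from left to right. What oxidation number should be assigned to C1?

-1

Each bond to a more electronegative atom (O, N, halogen) counts +1, each bond to a less electronegative atom (H, metal, B, Si) counts −1, and each C–C bond counts 0.
C1 has one bond to C (0), one bond to H (-1), one bond to O (+1), one bond to H (-1).
Oxidation state = 0 − 1 + 1 − 1 = -1.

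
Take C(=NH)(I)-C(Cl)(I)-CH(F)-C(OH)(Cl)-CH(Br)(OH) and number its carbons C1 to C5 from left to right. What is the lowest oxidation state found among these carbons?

0

Each bond to a more electronegative atom (O, N, halogen) counts +1, each bond to a less electronegative atom (H, metal, B, Si) counts −1, and each C–C bond counts 0. Tallying each carbon:
C1: 1C, 2N, 1I → 0 + 2 + 1 = +3
C2: 2C, 1Cl, 1I → 0 + 1 + 1 = +2
C3: 2C, 1H, 1F → 0 − 1 + 1 = 0
C4: 2C, 1O, 1Cl → 0 + 1 + 1 = +2
C5: 1C, 1H, 1O, 1Br → 0 − 1 + 1 + 1 = +1
The lowest value is 0.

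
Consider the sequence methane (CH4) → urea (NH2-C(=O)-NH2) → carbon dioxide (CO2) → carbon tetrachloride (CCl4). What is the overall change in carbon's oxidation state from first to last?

+8

Carbon oxidation states along the series — methane: -4, urea: +4, carbon dioxide: +4, carbon tetrachloride: +4.
Net change = +4 − (-4) = +8.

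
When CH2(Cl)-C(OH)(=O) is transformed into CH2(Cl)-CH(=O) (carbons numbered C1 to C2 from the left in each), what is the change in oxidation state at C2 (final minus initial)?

-2

Before: C2 has 1 bond to C, 3 bonds to O → oxidation state +3.
After: C2 has 1 bond to C, 1 bond to H, 2 bonds to O → oxidation state +1.
Δ = +1 − (+3) = -2, so this is a reduction at C2.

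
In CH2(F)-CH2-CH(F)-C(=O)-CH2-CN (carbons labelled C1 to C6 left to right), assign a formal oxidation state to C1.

C1 has one bond to C (0), one bond to F (+1), one bond to H (-1), one bond to H (-1).
Oxidation state = 0 + 1 − 1 − 1 = -1.

-1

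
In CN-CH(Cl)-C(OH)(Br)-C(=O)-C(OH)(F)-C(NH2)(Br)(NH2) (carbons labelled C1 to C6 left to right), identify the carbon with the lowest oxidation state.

C2

Count +1 for every bond to an atom more electronegative than carbon and −1 for every bond to one less electronegative; C–C bonds are 0. Tallying each carbon:
C1: 1C, 3N → 0 + 3 = +3
C2: 2C, 1H, 1Cl → 0 − 1 + 1 = 0
C3: 2C, 1O, 1Br → 0 + 1 + 1 = +2
C4: 2C, 2O → 0 + 2 = +2
C5: 2C, 1O, 1F → 0 + 1 + 1 = +2
C6: 1C, 2N, 1Br → 0 + 2 + 1 = +3
The most reduced carbon is C2 at 0.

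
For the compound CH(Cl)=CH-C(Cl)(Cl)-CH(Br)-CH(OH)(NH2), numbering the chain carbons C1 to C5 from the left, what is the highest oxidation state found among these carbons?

Tallying each carbon's bonds:
C1: 2C, 1H, 1Cl → 0 − 1 + 1 = 0
C2: 3C, 1H → 0 − 1 = -1
C3: 2C, 2Cl → 0 + 2 = +2
C4: 2C, 1H, 1Br → 0 − 1 + 1 = 0
C5: 1C, 1H, 1O, 1N → 0 − 1 + 1 + 1 = +1
The highest value is +2.

+2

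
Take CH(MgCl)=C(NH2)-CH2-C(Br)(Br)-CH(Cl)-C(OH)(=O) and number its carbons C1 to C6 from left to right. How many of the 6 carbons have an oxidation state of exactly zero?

1

Count +1 for every bond to an atom more electronegative than carbon and −1 for every bond to one less electronegative; C–C bonds are 0. Tallying each carbon:
C1: 2C, 1H, 1Mg → 0 − 1 − 1 = -2
C2: 3C, 1N → 0 + 1 = +1
C3: 2C, 2H → 0 − 2 = -2
C4: 2C, 2Br → 0 + 2 = +2
C5: 2C, 1H, 1Cl → 0 − 1 + 1 = 0
C6: 1C, 3O → 0 + 3 = +3
1 carbon (C5) meets the condition.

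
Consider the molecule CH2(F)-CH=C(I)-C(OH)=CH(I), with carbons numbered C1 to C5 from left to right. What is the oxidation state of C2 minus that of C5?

-1

C2: 3C, 1H → 0 − 1 = -1
C5: 2C, 1H, 1I → 0 − 1 + 1 = 0
Difference: -1 − (0) = -1.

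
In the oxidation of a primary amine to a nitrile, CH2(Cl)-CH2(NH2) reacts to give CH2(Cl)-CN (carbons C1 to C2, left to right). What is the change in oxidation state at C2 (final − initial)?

+4

Before: C2 has 1 bond to C, 2 bonds to H, 1 bond to N → oxidation state -1.
After: C2 has 1 bond to C, 3 bonds to N → oxidation state +3.
Δ = +3 − (-1) = +4, so this is an oxidation at C2.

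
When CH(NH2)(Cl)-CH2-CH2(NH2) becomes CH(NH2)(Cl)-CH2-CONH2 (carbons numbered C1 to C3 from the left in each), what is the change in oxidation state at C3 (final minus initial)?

Before: C3 has 1 bond to C, 2 bonds to H, 1 bond to N → oxidation state -1.
After: C3 has 1 bond to C, 2 bonds to O, 1 bond to N → oxidation state +3.
Δ = +3 − (-1) = +4, so this is an oxidation at C3.

+4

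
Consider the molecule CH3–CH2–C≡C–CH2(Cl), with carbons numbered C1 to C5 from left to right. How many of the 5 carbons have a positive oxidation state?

Assign +1 per bond to O/N/halogen, −1 per bond to H or an electropositive element, and 0 per bond to carbon. Tallying each carbon:
C1: 1C, 3H → 0 − 3 = -3
C2: 2C, 2H → 0 − 2 = -2
C3: 4C → 0 = 0
C4: 4C → 0 = 0
C5: 1C, 2H, 1Cl → 0 − 2 + 1 = -1
0 carbons meet the condition.

0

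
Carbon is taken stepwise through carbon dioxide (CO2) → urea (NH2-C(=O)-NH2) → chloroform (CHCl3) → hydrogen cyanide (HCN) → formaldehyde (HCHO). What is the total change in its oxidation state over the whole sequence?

Carbon oxidation states along the series — carbon dioxide: +4, urea: +4, chloroform: +2, hydrogen cyanide: +2, formaldehyde: 0.
Net change = 0 − (+4) = -4.

-4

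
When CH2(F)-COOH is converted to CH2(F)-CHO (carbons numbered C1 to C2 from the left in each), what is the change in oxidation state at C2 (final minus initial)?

-2

Before: C2 has 1 bond to C, 3 bonds to O → oxidation state +3.
After: C2 has 1 bond to C, 1 bond to H, 2 bonds to O → oxidation state +1.
Δ = +1 − (+3) = -2, so this is a reduction at C2.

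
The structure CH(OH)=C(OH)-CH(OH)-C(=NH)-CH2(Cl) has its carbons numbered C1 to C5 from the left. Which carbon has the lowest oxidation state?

Tallying each carbon's bonds:
C1: 2C, 1H, 1O → 0 − 1 + 1 = 0
C2: 3C, 1O → 0 + 1 = +1
C3: 2C, 1H, 1O → 0 − 1 + 1 = 0
C4: 2C, 2N → 0 + 2 = +2
C5: 1C, 2H, 1Cl → 0 − 2 + 1 = -1
The most reduced carbon is C5 at -1.

C5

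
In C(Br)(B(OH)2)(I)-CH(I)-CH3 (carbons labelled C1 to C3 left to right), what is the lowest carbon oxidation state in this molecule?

-3

Each bond to a more electronegative atom (O, N, halogen) counts +1, each bond to a less electronegative atom (H, metal, B, Si) counts −1, and each C–C bond counts 0. Tallying each carbon:
C1: 1C, 1Br, 1I, 1B → 0 + 1 + 1 − 1 = +1
C2: 2C, 1H, 1I → 0 − 1 + 1 = 0
C3: 1C, 3H → 0 − 3 = -3
The lowest value is -3.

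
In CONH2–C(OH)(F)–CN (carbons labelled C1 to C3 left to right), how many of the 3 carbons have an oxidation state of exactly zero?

Bonds to more-electronegative neighbours contribute +1 each, bonds to H or metals contribute −1 each, and C–C bonds contribute 0. Tallying each carbon:
C1: 1C, 2O, 1N → 0 + 2 + 1 = +3
C2: 2C, 1O, 1F → 0 + 1 + 1 = +2
C3: 1C, 3N → 0 + 3 = +3
0 carbons meet the condition.

0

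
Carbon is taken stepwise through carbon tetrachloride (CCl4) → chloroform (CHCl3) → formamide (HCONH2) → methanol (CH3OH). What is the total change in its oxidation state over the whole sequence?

-6

Carbon oxidation states along the series — carbon tetrachloride: +4, chloroform: +2, formamide: +2, methanol: -2.
Net change = -2 − (+4) = -6.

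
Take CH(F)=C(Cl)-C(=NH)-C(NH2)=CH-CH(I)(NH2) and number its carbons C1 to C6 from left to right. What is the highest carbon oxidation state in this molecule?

+2

Tallying each carbon's bonds:
C1: 2C, 1H, 1F → 0 − 1 + 1 = 0
C2: 3C, 1Cl → 0 + 1 = +1
C3: 2C, 2N → 0 + 2 = +2
C4: 3C, 1N → 0 + 1 = +1
C5: 3C, 1H → 0 − 1 = -1
C6: 1C, 1H, 1N, 1I → 0 − 1 + 1 + 1 = +1
The highest value is +2.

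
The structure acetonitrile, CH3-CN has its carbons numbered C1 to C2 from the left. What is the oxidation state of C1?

Bonds to more-electronegative neighbours contribute +1 each, bonds to H or metals contribute −1 each, and C–C bonds contribute 0.
C1 has one bond to H (-1), one bond to H (-1), one bond to H (-1), one bond to C (0).
Oxidation state = -1 − 1 − 1 + 0 = -3.

-3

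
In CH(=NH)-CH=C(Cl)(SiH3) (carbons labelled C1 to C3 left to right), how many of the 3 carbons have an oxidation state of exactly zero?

1

Each bond to a more electronegative atom (O, N, halogen) counts +1, each bond to a less electronegative atom (H, metal, B, Si) counts −1, and each C–C bond counts 0. Tallying each carbon:
C1: 1C, 1H, 2N → 0 − 1 + 2 = +1
C2: 3C, 1H → 0 − 1 = -1
C3: 2C, 1Cl, 1Si → 0 + 1 − 1 = 0
1 carbon (C3) meets the condition.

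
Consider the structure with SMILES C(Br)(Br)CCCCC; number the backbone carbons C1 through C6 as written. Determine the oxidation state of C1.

+1

C1 has one bond to C (0), one bond to Br (+1), one bond to H (-1), one bond to Br (+1).
Oxidation state = 0 + 1 − 1 + 1 = +1.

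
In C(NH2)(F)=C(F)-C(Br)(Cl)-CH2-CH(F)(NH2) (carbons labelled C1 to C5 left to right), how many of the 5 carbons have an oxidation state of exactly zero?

Count +1 for every bond to an atom more electronegative than carbon and −1 for every bond to one less electronegative; C–C bonds are 0. Tallying each carbon:
C1: 2C, 1N, 1F → 0 + 1 + 1 = +2
C2: 3C, 1F → 0 + 1 = +1
C3: 2C, 1Cl, 1Br → 0 + 1 + 1 = +2
C4: 2C, 2H → 0 − 2 = -2
C5: 1C, 1H, 1N, 1F → 0 − 1 + 1 + 1 = +1
0 carbons meet the condition.

0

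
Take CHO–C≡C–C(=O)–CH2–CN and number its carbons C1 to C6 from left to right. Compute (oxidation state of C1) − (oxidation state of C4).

-1

C1: 1C, 1H, 2O → 0 − 1 + 2 = +1
C4: 2C, 2O → 0 + 2 = +2
Difference: +1 − (+2) = -1.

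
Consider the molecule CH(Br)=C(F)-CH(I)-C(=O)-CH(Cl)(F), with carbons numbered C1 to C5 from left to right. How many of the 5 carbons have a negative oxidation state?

0

Tallying each carbon's bonds:
C1: 2C, 1H, 1Br → 0 − 1 + 1 = 0
C2: 3C, 1F → 0 + 1 = +1
C3: 2C, 1H, 1I → 0 − 1 + 1 = 0
C4: 2C, 2O → 0 + 2 = +2
C5: 1C, 1H, 1F, 1Cl → 0 − 1 + 1 + 1 = +1
0 carbons meet the condition.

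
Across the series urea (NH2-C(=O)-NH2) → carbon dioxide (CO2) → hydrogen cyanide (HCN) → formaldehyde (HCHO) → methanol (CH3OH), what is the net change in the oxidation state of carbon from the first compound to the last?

-6

Carbon oxidation states along the series — urea: +4, carbon dioxide: +4, hydrogen cyanide: +2, formaldehyde: 0, methanol: -2.
Net change = -2 − (+4) = -6.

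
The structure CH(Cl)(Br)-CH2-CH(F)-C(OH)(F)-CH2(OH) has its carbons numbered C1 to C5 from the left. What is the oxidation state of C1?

+1

C1 has one bond to C (0), one bond to H (-1), one bond to Cl (+1), one bond to Br (+1).
Oxidation state = 0 − 1 + 1 + 1 = +1.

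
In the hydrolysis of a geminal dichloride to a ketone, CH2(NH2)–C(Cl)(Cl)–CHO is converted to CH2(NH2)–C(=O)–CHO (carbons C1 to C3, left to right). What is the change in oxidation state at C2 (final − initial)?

0

Before: C2 has 2 bonds to C, 2 bonds to Cl → oxidation state +2.
After: C2 has 2 bonds to C, 2 bonds to O → oxidation state +2.
Δ = +2 − (+2) = 0, so no net redox change at C2.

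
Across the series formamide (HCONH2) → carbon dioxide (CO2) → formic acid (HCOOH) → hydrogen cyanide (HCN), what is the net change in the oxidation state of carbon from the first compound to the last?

0

Carbon oxidation states along the series — formamide: +2, carbon dioxide: +4, formic acid: +2, hydrogen cyanide: +2.
Net change = +2 − (+2) = 0.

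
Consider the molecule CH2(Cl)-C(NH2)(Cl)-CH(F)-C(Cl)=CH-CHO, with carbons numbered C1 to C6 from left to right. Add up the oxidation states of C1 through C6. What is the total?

Bonds to more-electronegative neighbours contribute +1 each, bonds to H or metals contribute −1 each, and C–C bonds contribute 0. Tallying each carbon:
C1: 1C, 2H, 1Cl → 0 − 2 + 1 = -1
C2: 2C, 1N, 1Cl → 0 + 1 + 1 = +2
C3: 2C, 1H, 1F → 0 − 1 + 1 = 0
C4: 3C, 1Cl → 0 + 1 = +1
C5: 3C, 1H → 0 − 1 = -1
C6: 1C, 1H, 2O → 0 − 1 + 2 = +1
Sum = -1 + 2 + 0 + 1 − 1 + 1 = +2.

+2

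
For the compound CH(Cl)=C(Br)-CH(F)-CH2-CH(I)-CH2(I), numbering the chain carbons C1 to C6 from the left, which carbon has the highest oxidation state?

C2

Bonds to more-electronegative neighbours contribute +1 each, bonds to H or metals contribute −1 each, and C–C bonds contribute 0. Tallying each carbon:
C1: 2C, 1H, 1Cl → 0 − 1 + 1 = 0
C2: 3C, 1Br → 0 + 1 = +1
C3: 2C, 1H, 1F → 0 − 1 + 1 = 0
C4: 2C, 2H → 0 − 2 = -2
C5: 2C, 1H, 1I → 0 − 1 + 1 = 0
C6: 1C, 2H, 1I → 0 − 2 + 1 = -1
The most oxidised carbon is C2 at +1.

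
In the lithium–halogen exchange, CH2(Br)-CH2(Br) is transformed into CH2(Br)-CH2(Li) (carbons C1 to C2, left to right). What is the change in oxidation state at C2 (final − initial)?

-2

Before: C2 has 1 bond to C, 2 bonds to H, 1 bond to Br → oxidation state -1.
After: C2 has 1 bond to C, 2 bonds to H, 1 bond to Li → oxidation state -3.
Δ = -3 − (-1) = -2, so this is a reduction at C2.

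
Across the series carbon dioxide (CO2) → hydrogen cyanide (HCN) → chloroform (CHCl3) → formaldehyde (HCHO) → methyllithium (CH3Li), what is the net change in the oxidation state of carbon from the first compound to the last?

-8

Carbon oxidation states along the series — carbon dioxide: +4, hydrogen cyanide: +2, chloroform: +2, formaldehyde: 0, methyllithium: -4.
Net change = -4 − (+4) = -8.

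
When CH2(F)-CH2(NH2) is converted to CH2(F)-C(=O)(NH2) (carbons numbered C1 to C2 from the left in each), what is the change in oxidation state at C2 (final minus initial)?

+4

Before: C2 has 1 bond to C, 2 bonds to H, 1 bond to N → oxidation state -1.
After: C2 has 1 bond to C, 2 bonds to O, 1 bond to N → oxidation state +3.
Δ = +3 − (-1) = +4, so this is an oxidation at C2.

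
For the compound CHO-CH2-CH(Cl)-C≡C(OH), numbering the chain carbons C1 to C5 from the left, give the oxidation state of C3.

C3 has one bond to C (0), one bond to C (0), one bond to H (-1), one bond to Cl (+1).
Oxidation state = 0 + 0 − 1 + 1 = 0.

0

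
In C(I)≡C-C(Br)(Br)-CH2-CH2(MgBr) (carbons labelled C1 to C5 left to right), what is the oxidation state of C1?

C1 has a triple bond to C (3×0 = 0), one bond to I (+1).
Oxidation state = 0 + 1 = +1.

+1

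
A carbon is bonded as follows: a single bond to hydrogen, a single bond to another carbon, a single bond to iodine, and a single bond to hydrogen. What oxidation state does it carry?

-1

The carbon has one bond to C (0), one bond to H (-1), one bond to I (+1), one bond to H (-1).
Oxidation state = 0 − 1 + 1 − 1 = -1.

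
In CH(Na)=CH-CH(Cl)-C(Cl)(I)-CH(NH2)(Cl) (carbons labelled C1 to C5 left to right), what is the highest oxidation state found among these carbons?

Tallying each carbon's bonds:
C1: 2C, 1H, 1Na → 0 − 1 − 1 = -2
C2: 3C, 1H → 0 − 1 = -1
C3: 2C, 1H, 1Cl → 0 − 1 + 1 = 0
C4: 2C, 1Cl, 1I → 0 + 1 + 1 = +2
C5: 1C, 1H, 1N, 1Cl → 0 − 1 + 1 + 1 = +1
The highest value is +2.

+2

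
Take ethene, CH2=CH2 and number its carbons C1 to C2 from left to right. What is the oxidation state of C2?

-2

C2 has one bond to H (-1), one bond to H (-1), a double bond to C (2×0 = 0).
Oxidation state = -1 − 1 + 0 = -2.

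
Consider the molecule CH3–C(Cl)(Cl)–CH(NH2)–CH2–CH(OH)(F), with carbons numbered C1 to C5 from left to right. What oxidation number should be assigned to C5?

+1

C5 has one bond to C (0), one bond to H (-1), one bond to O (+1), one bond to F (+1).
Oxidation state = 0 − 1 + 1 + 1 = +1.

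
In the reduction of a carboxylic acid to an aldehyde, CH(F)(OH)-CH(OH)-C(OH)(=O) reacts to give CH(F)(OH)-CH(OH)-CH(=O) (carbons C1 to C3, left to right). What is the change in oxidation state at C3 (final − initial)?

Before: C3 has 1 bond to C, 3 bonds to O → oxidation state +3.
After: C3 has 1 bond to C, 1 bond to H, 2 bonds to O → oxidation state +1.
Δ = +1 − (+3) = -2, so this is a reduction at C3.

-2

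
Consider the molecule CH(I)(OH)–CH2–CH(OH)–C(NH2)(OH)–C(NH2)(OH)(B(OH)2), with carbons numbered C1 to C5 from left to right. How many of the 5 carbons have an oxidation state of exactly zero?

Tallying each carbon's bonds:
C1: 1C, 1H, 1O, 1I → 0 − 1 + 1 + 1 = +1
C2: 2C, 2H → 0 − 2 = -2
C3: 2C, 1H, 1O → 0 − 1 + 1 = 0
C4: 2C, 1O, 1N → 0 + 1 + 1 = +2
C5: 1C, 1O, 1N, 1B → 0 + 1 + 1 − 1 = +1
1 carbon (C3) meets the condition.

1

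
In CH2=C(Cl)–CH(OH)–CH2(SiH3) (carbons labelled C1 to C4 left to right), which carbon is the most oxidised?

Count +1 for every bond to an atom more electronegative than carbon and −1 for every bond to one less electronegative; C–C bonds are 0. Tallying each carbon:
C1: 2C, 2H → 0 − 2 = -2
C2: 3C, 1Cl → 0 + 1 = +1
C3: 2C, 1H, 1O → 0 − 1 + 1 = 0
C4: 1C, 2H, 1Si → 0 − 2 − 1 = -3
The most oxidised carbon is C2 at +1.

C2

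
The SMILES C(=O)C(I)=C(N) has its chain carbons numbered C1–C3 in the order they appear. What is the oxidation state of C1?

Assign +1 per bond to O/N/halogen, −1 per bond to H or an electropositive element, and 0 per bond to carbon.
C1 has one bond to C (0), a double bond to O (2×+1 = +2), one bond to H (-1).
Oxidation state = 0 + 2 − 1 = +1.

+1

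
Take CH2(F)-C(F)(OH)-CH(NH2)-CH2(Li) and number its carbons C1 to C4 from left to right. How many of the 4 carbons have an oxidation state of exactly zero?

Tallying each carbon's bonds:
C1: 1C, 2H, 1F → 0 − 2 + 1 = -1
C2: 2C, 1O, 1F → 0 + 1 + 1 = +2
C3: 2C, 1H, 1N → 0 − 1 + 1 = 0
C4: 1C, 2H, 1Li → 0 − 2 − 1 = -3
1 carbon (C3) meets the condition.

1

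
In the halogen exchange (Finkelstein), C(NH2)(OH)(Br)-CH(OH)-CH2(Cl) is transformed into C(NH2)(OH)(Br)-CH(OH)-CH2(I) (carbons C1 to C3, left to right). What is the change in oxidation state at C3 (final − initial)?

0

Before: C3 has 1 bond to C, 2 bonds to H, 1 bond to Cl → oxidation state -1.
After: C3 has 1 bond to C, 2 bonds to H, 1 bond to I → oxidation state -1.
Δ = -1 − (-1) = 0, so no net redox change at C3.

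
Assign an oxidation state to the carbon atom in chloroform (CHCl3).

+2

Bonds to more-electronegative neighbours contribute +1 each, bonds to H or metals contribute −1 each, and C–C bonds contribute 0.
The carbon has one bond to H (-1), one bond to Cl (+1), one bond to Cl (+1), one bond to Cl (+1).
Oxidation state = -1 + 1 + 1 + 1 = +2.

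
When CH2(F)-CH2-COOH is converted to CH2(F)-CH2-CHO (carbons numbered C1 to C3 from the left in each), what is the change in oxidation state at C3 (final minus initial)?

-2

Before: C3 has 1 bond to C, 3 bonds to O → oxidation state +3.
After: C3 has 1 bond to C, 1 bond to H, 2 bonds to O → oxidation state +1.
Δ = +1 − (+3) = -2, so this is a reduction at C3.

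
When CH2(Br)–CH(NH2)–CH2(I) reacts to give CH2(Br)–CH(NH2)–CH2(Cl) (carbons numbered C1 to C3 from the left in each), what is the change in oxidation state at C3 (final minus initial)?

0

Before: C3 has 1 bond to C, 2 bonds to H, 1 bond to I → oxidation state -1.
After: C3 has 1 bond to C, 2 bonds to H, 1 bond to Cl → oxidation state -1.
Δ = -1 − (-1) = 0, so no net redox change at C3.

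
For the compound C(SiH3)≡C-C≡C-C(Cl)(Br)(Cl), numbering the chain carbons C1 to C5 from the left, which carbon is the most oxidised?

Tallying each carbon's bonds:
C1: 3C, 1Si → 0 − 1 = -1
C2: 4C → 0 = 0
C3: 4C → 0 = 0
C4: 4C → 0 = 0
C5: 1C, 2Cl, 1Br → 0 + 2 + 1 = +3
The most oxidised carbon is C5 at +3.

C5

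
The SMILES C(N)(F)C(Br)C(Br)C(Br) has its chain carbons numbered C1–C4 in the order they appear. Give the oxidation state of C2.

0

Assign +1 per bond to O/N/halogen, −1 per bond to H or an electropositive element, and 0 per bond to carbon.
C2 has one bond to C (0), one bond to C (0), one bond to Br (+1), one bond to H (-1).
Oxidation state = 0 + 0 + 1 − 1 = 0.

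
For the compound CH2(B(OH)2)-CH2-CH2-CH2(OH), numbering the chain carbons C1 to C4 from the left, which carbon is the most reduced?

C1

Assign +1 per bond to O/N/halogen, −1 per bond to H or an electropositive element, and 0 per bond to carbon. Tallying each carbon:
C1: 1C, 2H, 1B → 0 − 2 − 1 = -3
C2: 2C, 2H → 0 − 2 = -2
C3: 2C, 2H → 0 − 2 = -2
C4: 1C, 2H, 1O → 0 − 2 + 1 = -1
The most reduced carbon is C1 at -3.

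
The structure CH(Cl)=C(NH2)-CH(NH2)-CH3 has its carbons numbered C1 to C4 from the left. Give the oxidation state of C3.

Each bond to a more electronegative atom (O, N, halogen) counts +1, each bond to a less electronegative atom (H, metal, B, Si) counts −1, and each C–C bond counts 0.
C3 has one bond to C (0), one bond to C (0), one bond to N (+1), one bond to H (-1).
Oxidation state = 0 + 0 + 1 − 1 = 0.

0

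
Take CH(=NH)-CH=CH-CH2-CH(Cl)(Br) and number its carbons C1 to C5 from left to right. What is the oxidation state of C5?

+1

C5 has one bond to C (0), one bond to Cl (+1), one bond to H (-1), one bond to Br (+1).
Oxidation state = 0 + 1 − 1 + 1 = +1.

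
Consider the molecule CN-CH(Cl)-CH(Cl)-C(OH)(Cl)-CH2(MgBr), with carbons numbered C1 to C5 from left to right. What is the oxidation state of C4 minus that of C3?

C4: 2C, 1O, 1Cl → 0 + 1 + 1 = +2
C3: 2C, 1H, 1Cl → 0 − 1 + 1 = 0
Difference: +2 − (0) = +2.

+2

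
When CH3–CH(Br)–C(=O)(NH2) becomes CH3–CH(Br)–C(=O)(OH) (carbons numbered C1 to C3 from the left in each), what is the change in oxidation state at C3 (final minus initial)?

Before: C3 has 1 bond to C, 2 bonds to O, 1 bond to N → oxidation state +3.
After: C3 has 1 bond to C, 3 bonds to O → oxidation state +3.
Δ = +3 − (+3) = 0, so no net redox change at C3.

0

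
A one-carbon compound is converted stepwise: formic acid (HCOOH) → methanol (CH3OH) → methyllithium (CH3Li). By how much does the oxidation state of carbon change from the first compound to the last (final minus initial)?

Carbon oxidation states along the series — formic acid: +2, methanol: -2, methyllithium: -4.
Net change = -4 − (+2) = -6.

-6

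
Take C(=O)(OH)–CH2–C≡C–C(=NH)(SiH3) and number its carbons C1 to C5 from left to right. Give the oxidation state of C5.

+1

Each bond to a more electronegative atom (O, N, halogen) counts +1, each bond to a less electronegative atom (H, metal, B, Si) counts −1, and each C–C bond counts 0.
C5 has one bond to C (0), a double bond to N (2×+1 = +2), one bond to Si (-1).
Oxidation state = 0 + 2 − 1 = +1.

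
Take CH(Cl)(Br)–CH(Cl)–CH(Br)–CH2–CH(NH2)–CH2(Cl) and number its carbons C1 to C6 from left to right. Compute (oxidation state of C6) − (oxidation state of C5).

-1

C6: 1C, 2H, 1Cl → 0 − 2 + 1 = -1
C5: 2C, 1H, 1N → 0 − 1 + 1 = 0
Difference: -1 − (0) = -1.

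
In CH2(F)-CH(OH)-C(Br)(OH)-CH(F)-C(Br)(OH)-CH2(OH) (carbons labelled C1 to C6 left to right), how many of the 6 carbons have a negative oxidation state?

Bonds to more-electronegative neighbours contribute +1 each, bonds to H or metals contribute −1 each, and C–C bonds contribute 0. Tallying each carbon:
C1: 1C, 2H, 1F → 0 − 2 + 1 = -1
C2: 2C, 1H, 1O → 0 − 1 + 1 = 0
C3: 2C, 1O, 1Br → 0 + 1 + 1 = +2
C4: 2C, 1H, 1F → 0 − 1 + 1 = 0
C5: 2C, 1O, 1Br → 0 + 1 + 1 = +2
C6: 1C, 2H, 1O → 0 − 2 + 1 = -1
2 carbons (C1, C6) meet the condition.

2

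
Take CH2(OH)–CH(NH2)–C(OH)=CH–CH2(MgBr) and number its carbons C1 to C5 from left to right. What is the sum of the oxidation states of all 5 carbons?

-4

Tallying each carbon's bonds:
C1: 1C, 2H, 1O → 0 − 2 + 1 = -1
C2: 2C, 1H, 1N → 0 − 1 + 1 = 0
C3: 3C, 1O → 0 + 1 = +1
C4: 3C, 1H → 0 − 1 = -1
C5: 1C, 2H, 1Mg → 0 − 2 − 1 = -3
Sum = -1 + 0 + 1 − 1 − 3 = -4.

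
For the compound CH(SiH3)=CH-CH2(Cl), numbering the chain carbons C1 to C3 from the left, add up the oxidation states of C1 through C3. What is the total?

Tallying each carbon's bonds:
C1: 2C, 1H, 1Si → 0 − 1 − 1 = -2
C2: 3C, 1H → 0 − 1 = -1
C3: 1C, 2H, 1Cl → 0 − 2 + 1 = -1
Sum = -2 − 1 − 1 = -4.

-4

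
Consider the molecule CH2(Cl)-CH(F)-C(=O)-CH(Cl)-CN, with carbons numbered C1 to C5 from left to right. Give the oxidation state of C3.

+2

C3 has one bond to C (0), one bond to C (0), a double bond to O (2×+1 = +2).
Oxidation state = 0 + 0 + 2 = +2.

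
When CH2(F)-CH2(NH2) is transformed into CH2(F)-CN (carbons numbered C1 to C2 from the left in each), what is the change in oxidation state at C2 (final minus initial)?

+4

Before: C2 has 1 bond to C, 2 bonds to H, 1 bond to N → oxidation state -1.
After: C2 has 1 bond to C, 3 bonds to N → oxidation state +3.
Δ = +3 − (-1) = +4, so this is an oxidation at C2.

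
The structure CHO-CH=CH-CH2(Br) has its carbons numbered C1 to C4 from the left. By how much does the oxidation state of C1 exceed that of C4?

C1: 1C, 1H, 2O → 0 − 1 + 2 = +1
C4: 1C, 2H, 1Br → 0 − 2 + 1 = -1
Difference: +1 − (-1) = +2.

+2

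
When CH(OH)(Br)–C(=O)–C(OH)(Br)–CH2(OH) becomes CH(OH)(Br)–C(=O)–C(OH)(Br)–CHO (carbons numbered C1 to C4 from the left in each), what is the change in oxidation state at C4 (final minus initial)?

Before: C4 has 1 bond to C, 2 bonds to H, 1 bond to O → oxidation state -1.
After: C4 has 1 bond to C, 1 bond to H, 2 bonds to O → oxidation state +1.
Δ = +1 − (-1) = +2, so this is an oxidation at C4.

+2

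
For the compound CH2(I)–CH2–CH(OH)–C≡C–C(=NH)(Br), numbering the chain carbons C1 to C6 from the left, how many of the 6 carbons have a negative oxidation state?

Assign +1 per bond to O/N/halogen, −1 per bond to H or an electropositive element, and 0 per bond to carbon. Tallying each carbon:
C1: 1C, 2H, 1I → 0 − 2 + 1 = -1
C2: 2C, 2H → 0 − 2 = -2
C3: 2C, 1H, 1O → 0 − 1 + 1 = 0
C4: 4C → 0 = 0
C5: 4C → 0 = 0
C6: 1C, 2N, 1Br → 0 + 2 + 1 = +3
2 carbons (C1, C2) meet the condition.

2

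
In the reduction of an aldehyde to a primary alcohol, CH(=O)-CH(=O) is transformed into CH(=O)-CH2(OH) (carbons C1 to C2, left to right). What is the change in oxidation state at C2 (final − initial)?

-2

Before: C2 has 1 bond to C, 1 bond to H, 2 bonds to O → oxidation state +1.
After: C2 has 1 bond to C, 2 bonds to H, 1 bond to O → oxidation state -1.
Δ = -1 − (+1) = -2, so this is a reduction at C2.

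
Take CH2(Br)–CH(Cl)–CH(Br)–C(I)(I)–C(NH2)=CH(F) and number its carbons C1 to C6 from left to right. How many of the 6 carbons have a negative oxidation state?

1

Tallying each carbon's bonds:
C1: 1C, 2H, 1Br → 0 − 2 + 1 = -1
C2: 2C, 1H, 1Cl → 0 − 1 + 1 = 0
C3: 2C, 1H, 1Br → 0 − 1 + 1 = 0
C4: 2C, 2I → 0 + 2 = +2
C5: 3C, 1N → 0 + 1 = +1
C6: 2C, 1H, 1F → 0 − 1 + 1 = 0
1 carbon (C1) meets the condition.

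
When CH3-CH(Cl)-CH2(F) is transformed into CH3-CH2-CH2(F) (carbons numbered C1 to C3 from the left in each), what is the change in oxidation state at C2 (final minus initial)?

-2

Before: C2 has 2 bonds to C, 1 bond to H, 1 bond to Cl → oxidation state 0.
After: C2 has 2 bonds to C, 2 bonds to H → oxidation state -2.
Δ = -2 − (0) = -2, so this is a reduction at C2.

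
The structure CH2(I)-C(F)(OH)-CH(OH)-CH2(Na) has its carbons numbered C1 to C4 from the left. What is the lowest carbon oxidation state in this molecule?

Tallying each carbon's bonds:
C1: 1C, 2H, 1I → 0 − 2 + 1 = -1
C2: 2C, 1O, 1F → 0 + 1 + 1 = +2
C3: 2C, 1H, 1O → 0 − 1 + 1 = 0
C4: 1C, 2H, 1Na → 0 − 2 − 1 = -3
The lowest value is -3.

-3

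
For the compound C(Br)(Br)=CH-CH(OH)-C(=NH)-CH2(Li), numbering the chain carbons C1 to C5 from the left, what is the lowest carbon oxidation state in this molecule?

-3

Tallying each carbon's bonds:
C1: 2C, 2Br → 0 + 2 = +2
C2: 3C, 1H → 0 − 1 = -1
C3: 2C, 1H, 1O → 0 − 1 + 1 = 0
C4: 2C, 2N → 0 + 2 = +2
C5: 1C, 2H, 1Li → 0 − 2 − 1 = -3
The lowest value is -3.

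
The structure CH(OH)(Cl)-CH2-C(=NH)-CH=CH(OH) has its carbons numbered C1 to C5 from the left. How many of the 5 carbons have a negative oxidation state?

Count +1 for every bond to an atom more electronegative than carbon and −1 for every bond to one less electronegative; C–C bonds are 0. Tallying each carbon:
C1: 1C, 1H, 1O, 1Cl → 0 − 1 + 1 + 1 = +1
C2: 2C, 2H → 0 − 2 = -2
C3: 2C, 2N → 0 + 2 = +2
C4: 3C, 1H → 0 − 1 = -1
C5: 2C, 1H, 1O → 0 − 1 + 1 = 0
2 carbons (C2, C4) meet the condition.

2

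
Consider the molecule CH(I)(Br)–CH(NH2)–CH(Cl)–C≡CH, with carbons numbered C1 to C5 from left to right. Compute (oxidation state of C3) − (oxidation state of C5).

+1

C3: 2C, 1H, 1Cl → 0 − 1 + 1 = 0
C5: 3C, 1H → 0 − 1 = -1
Difference: 0 − (-1) = +1.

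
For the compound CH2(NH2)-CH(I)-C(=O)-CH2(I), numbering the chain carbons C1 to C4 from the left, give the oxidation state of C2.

Each bond to a more electronegative atom (O, N, halogen) counts +1, each bond to a less electronegative atom (H, metal, B, Si) counts −1, and each C–C bond counts 0.
C2 has one bond to C (0), one bond to C (0), one bond to H (-1), one bond to I (+1).
Oxidation state = 0 + 0 − 1 + 1 = 0.

0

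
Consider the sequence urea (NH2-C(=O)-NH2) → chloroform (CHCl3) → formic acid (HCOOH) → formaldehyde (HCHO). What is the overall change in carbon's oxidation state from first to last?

Carbon oxidation states along the series — urea: +4, chloroform: +2, formic acid: +2, formaldehyde: 0.
Net change = 0 − (+4) = -4.

-4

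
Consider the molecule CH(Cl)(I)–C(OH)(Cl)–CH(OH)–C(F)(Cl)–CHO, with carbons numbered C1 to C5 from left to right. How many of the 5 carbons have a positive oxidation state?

Bonds to more-electronegative neighbours contribute +1 each, bonds to H or metals contribute −1 each, and C–C bonds contribute 0. Tallying each carbon:
C1: 1C, 1H, 1Cl, 1I → 0 − 1 + 1 + 1 = +1
C2: 2C, 1O, 1Cl → 0 + 1 + 1 = +2
C3: 2C, 1H, 1O → 0 − 1 + 1 = 0
C4: 2C, 1F, 1Cl → 0 + 1 + 1 = +2
C5: 1C, 1H, 2O → 0 − 1 + 2 = +1
4 carbons (C1, C2, C4, C5) meet the condition.

4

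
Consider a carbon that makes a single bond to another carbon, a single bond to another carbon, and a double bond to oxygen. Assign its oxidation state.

+2

Each bond to a more electronegative atom (O, N, halogen) counts +1, each bond to a less electronegative atom (H, metal, B, Si) counts −1, and each C–C bond counts 0.
The carbon has one bond to C (0), one bond to C (0), a double bond to O (2×+1 = +2).
Oxidation state = 0 + 0 + 2 = +2.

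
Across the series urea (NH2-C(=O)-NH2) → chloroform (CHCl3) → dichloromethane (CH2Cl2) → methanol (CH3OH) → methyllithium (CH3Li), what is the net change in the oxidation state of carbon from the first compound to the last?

Carbon oxidation states along the series — urea: +4, chloroform: +2, dichloromethane: 0, methanol: -2, methyllithium: -4.
Net change = -4 − (+4) = -8.

-8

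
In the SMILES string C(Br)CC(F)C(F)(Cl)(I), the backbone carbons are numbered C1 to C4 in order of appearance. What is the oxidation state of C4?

Bonds to more-electronegative neighbours contribute +1 each, bonds to H or metals contribute −1 each, and C–C bonds contribute 0.
C4 has one bond to C (0), one bond to F (+1), one bond to Cl (+1), one bond to I (+1).
Oxidation state = 0 + 1 + 1 + 1 = +3.

+3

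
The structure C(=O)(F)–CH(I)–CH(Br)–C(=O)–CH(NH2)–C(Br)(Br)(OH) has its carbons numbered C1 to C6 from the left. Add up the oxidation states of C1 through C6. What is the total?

Tallying each carbon's bonds:
C1: 1C, 2O, 1F → 0 + 2 + 1 = +3
C2: 2C, 1H, 1I → 0 − 1 + 1 = 0
C3: 2C, 1H, 1Br → 0 − 1 + 1 = 0
C4: 2C, 2O → 0 + 2 = +2
C5: 2C, 1H, 1N → 0 − 1 + 1 = 0
C6: 1C, 1O, 2Br → 0 + 1 + 2 = +3
Sum = +3 + 0 + 0 + 2 + 0 + 3 = +8.

+8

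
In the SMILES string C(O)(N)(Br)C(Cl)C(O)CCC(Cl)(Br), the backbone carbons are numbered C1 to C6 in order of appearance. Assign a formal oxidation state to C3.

C3 has one bond to C (0), one bond to C (0), one bond to O (+1), one bond to H (-1).
Oxidation state = 0 + 0 + 1 − 1 = 0.

0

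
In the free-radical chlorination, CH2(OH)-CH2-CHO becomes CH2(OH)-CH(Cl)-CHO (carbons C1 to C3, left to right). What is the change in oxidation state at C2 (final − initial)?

Before: C2 has 2 bonds to C, 2 bonds to H → oxidation state -2.
After: C2 has 2 bonds to C, 1 bond to H, 1 bond to Cl → oxidation state 0.
Δ = 0 − (-2) = +2, so this is an oxidation at C2.

+2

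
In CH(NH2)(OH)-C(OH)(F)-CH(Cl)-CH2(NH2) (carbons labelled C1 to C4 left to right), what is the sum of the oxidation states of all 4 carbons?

Tallying each carbon's bonds:
C1: 1C, 1H, 1O, 1N → 0 − 1 + 1 + 1 = +1
C2: 2C, 1O, 1F → 0 + 1 + 1 = +2
C3: 2C, 1H, 1Cl → 0 − 1 + 1 = 0
C4: 1C, 2H, 1N → 0 − 2 + 1 = -1
Sum = +1 + 2 + 0 − 1 = +2.

+2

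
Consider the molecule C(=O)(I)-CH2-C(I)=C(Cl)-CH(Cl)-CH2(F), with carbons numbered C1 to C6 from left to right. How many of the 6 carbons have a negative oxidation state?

Each bond to a more electronegative atom (O, N, halogen) counts +1, each bond to a less electronegative atom (H, metal, B, Si) counts −1, and each C–C bond counts 0. Tallying each carbon:
C1: 1C, 2O, 1I → 0 + 2 + 1 = +3
C2: 2C, 2H → 0 − 2 = -2
C3: 3C, 1I → 0 + 1 = +1
C4: 3C, 1Cl → 0 + 1 = +1
C5: 2C, 1H, 1Cl → 0 − 1 + 1 = 0
C6: 1C, 2H, 1F → 0 − 2 + 1 = -1
2 carbons (C2, C6) meet the condition.

2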